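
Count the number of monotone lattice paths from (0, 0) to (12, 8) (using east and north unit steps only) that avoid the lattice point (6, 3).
Number of paths = 87162

Total paths from (0, 0) to (12, 8): C(20, 12) = 125970. Paths through (6, 3): (paths (0, 0) → (6, 3)) × (paths (6, 3) → (12, 8)) = C(9, 6) · C(11, 6) = 84 · 462 = 38808. Avoidance count = 125970 − 38808 = 87162.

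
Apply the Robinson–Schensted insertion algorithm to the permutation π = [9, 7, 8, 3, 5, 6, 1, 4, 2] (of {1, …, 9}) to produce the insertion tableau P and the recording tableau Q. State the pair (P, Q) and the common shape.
P = [1, 2, 6] / [3, 4] / [5, 8] / [7] / [9];  Q = [1, 3, 6] / [2, 5] / [4, 8] / [7] / [9];  common shape = (3, 2, 2, 1, 1)

Row-insert the values π_1, π_2, … into P one at a time, bumping the leftmost entry strictly greater than the inserted value down to the next row. The recording tableau Q records, in position (i, j), the step at which that cell was added to P.
  Insert 9 (step 1): P = [9];  Q = [1]
  Insert 7 (step 2): P = [7] / [9];  Q = [1] / [2]
  Insert 8 (step 3): P = [7, 8] / [9];  Q = [1, 3] / [2]
  Insert 3 (step 4): P = [3, 8] / [7] / [9];  Q = [1, 3] / [2] / [4]
  Insert 5 (step 5): P = [3, 5] / [7, 8] / [9];  Q = [1, 3] / [2, 5] / [4]
  Insert 6 (step 6): P = [3, 5, 6] / [7, 8] / [9];  Q = [1, 3, 6] / [2, 5] / [4]
  Insert 1 (step 7): P = [1, 5, 6] / [3, 8] / [7] / [9];  Q = [1, 3, 6] / [2, 5] / [4] / [7]
  Insert 4 (step 8): P = [1, 4, 6] / [3, 5] / [7, 8] / [9];  Q = [1, 3, 6] / [2, 5] / [4, 8] / [7]
  Insert 2 (step 9): P = [1, 2, 6] / [3, 4] / [5, 8] / [7] / [9];  Q = [1, 3, 6] / [2, 5] / [4, 8] / [7] / [9]
Final shape: (3, 2, 2, 1, 1).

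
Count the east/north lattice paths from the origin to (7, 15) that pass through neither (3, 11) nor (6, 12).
Number of paths = 76632

Inclusion–exclusion. Total paths: C(22, 7) = 170544. Through P₁: C(14, 3)·C(8, 4) = 25480. Through P₂: C(18, 6)·C(4, 1) = 74256. Since P₁ is strictly southwest of P₂, a monotone path through both must visit P₁ then P₂; paths through both = C(14, 3)·C(4, 3)·C(4, 1) = 5824. Avoid both = 170544 − 25480 − 74256 + 5824 = 76632.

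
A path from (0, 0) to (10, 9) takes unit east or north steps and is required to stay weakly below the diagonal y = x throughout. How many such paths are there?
Number of paths = 16796

By the reflection principle (André's argument), the number of monotone paths to (10, 9) with n ≤ m that never go above y = x is C(19, 10) − C(19, 11) = 92378 − 75582 = 16796.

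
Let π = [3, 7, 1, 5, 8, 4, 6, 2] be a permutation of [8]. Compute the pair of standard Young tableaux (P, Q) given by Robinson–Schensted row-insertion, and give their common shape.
P = [1, 2, 6] / [3, 4, 8] / [5] / [7];  Q = [1, 2, 5] / [3, 4, 7] / [6] / [8];  common shape = (3, 3, 1, 1)

Row-insert the values π_1, π_2, … into P one at a time, bumping the leftmost entry strictly greater than the inserted value down to the next row. The recording tableau Q records, in position (i, j), the step at which that cell was added to P.
  Insert 3 (step 1): P = [3];  Q = [1]
  Insert 7 (step 2): P = [3, 7];  Q = [1, 2]
  Insert 1 (step 3): P = [1, 7] / [3];  Q = [1, 2] / [3]
  Insert 5 (step 4): P = [1, 5] / [3, 7];  Q = [1, 2] / [3, 4]
  Insert 8 (step 5): P = [1, 5, 8] / [3, 7];  Q = [1, 2, 5] / [3, 4]
  Insert 4 (step 6): P = [1, 4, 8] / [3, 5] / [7];  Q = [1, 2, 5] / [3, 4] / [6]
  Insert 6 (step 7): P = [1, 4, 6] / [3, 5, 8] / [7];  Q = [1, 2, 5] / [3, 4, 7] / [6]
  Insert 2 (step 8): P = [1, 2, 6] / [3, 4, 8] / [5] / [7];  Q = [1, 2, 5] / [3, 4, 7] / [6] / [8]
Final shape: (3, 3, 1, 1).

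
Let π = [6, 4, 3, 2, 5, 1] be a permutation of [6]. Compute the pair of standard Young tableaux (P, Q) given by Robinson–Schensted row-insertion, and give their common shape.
P = [1, 5] / [2] / [3] / [4] / [6];  Q = [1, 5] / [2] / [3] / [4] / [6];  common shape = (2, 1, 1, 1, 1)

Row-insert the values π_1, π_2, … into P one at a time, bumping the leftmost entry strictly greater than the inserted value down to the next row. The recording tableau Q records, in position (i, j), the step at which that cell was added to P.
  Insert 6 (step 1): P = [6];  Q = [1]
  Insert 4 (step 2): P = [4] / [6];  Q = [1] / [2]
  Insert 3 (step 3): P = [3] / [4] / [6];  Q = [1] / [2] / [3]
  Insert 2 (step 4): P = [2] / [3] / [4] / [6];  Q = [1] / [2] / [3] / [4]
  Insert 5 (step 5): P = [2, 5] / [3] / [4] / [6];  Q = [1, 5] / [2] / [3] / [4]
  Insert 1 (step 6): P = [1, 5] / [2] / [3] / [4] / [6];  Q = [1, 5] / [2] / [3] / [4] / [6]
Final shape: (2, 1, 1, 1, 1).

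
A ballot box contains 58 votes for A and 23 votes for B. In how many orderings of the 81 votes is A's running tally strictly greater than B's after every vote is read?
Strict-lead orderings = 41222065689825748000

Total orderings of the 81 votes with 58 for A: C(81, 58) = 95399637739311016800. By the Bertrand ballot formula (Cycle Lemma / reflection principle), the number of orderings in which A is strictly ahead of B throughout is (p − q)/(p + q) · C(p + q, p) = (58 − 23)/(58 + 23) · 95399637739311016800 = 41222065689825748000.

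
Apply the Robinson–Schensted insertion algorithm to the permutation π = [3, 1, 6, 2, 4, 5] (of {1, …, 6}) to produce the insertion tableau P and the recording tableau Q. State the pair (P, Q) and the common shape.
P = [1, 2, 4, 5] / [3, 6];  Q = [1, 3, 5, 6] / [2, 4];  common shape = (4, 2)

Row-insert the values π_1, π_2, … into P one at a time, bumping the leftmost entry strictly greater than the inserted value down to the next row. The recording tableau Q records, in position (i, j), the step at which that cell was added to P.
  Insert 3 (step 1): P = [3];  Q = [1]
  Insert 1 (step 2): P = [1] / [3];  Q = [1] / [2]
  Insert 6 (step 3): P = [1, 6] / [3];  Q = [1, 3] / [2]
  Insert 2 (step 4): P = [1, 2] / [3, 6];  Q = [1, 3] / [2, 4]
  Insert 4 (step 5): P = [1, 2, 4] / [3, 6];  Q = [1, 3, 5] / [2, 4]
  Insert 5 (step 6): P = [1, 2, 4, 5] / [3, 6];  Q = [1, 3, 5, 6] / [2, 4]
Final shape: (4, 2).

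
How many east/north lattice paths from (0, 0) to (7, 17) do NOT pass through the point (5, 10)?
Number of paths = 237996

Total paths from (0, 0) to (7, 17): C(24, 7) = 346104. Paths through (5, 10): (paths (0, 0) → (5, 10)) × (paths (5, 10) → (7, 17)) = C(15, 5) · C(9, 2) = 3003 · 36 = 108108. Avoidance count = 346104 − 108108 = 237996.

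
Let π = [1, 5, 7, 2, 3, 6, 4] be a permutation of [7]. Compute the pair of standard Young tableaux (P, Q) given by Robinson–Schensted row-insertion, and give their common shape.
P = [1, 2, 3, 4] / [5, 6] / [7];  Q = [1, 2, 3, 6] / [4, 5] / [7];  common shape = (4, 2, 1)

Row-insert the values π_1, π_2, … into P one at a time, bumping the leftmost entry strictly greater than the inserted value down to the next row. The recording tableau Q records, in position (i, j), the step at which that cell was added to P.
  Insert 1 (step 1): P = [1];  Q = [1]
  Insert 5 (step 2): P = [1, 5];  Q = [1, 2]
  Insert 7 (step 3): P = [1, 5, 7];  Q = [1, 2, 3]
  Insert 2 (step 4): P = [1, 2, 7] / [5];  Q = [1, 2, 3] / [4]
  Insert 3 (step 5): P = [1, 2, 3] / [5, 7];  Q = [1, 2, 3] / [4, 5]
  Insert 6 (step 6): P = [1, 2, 3, 6] / [5, 7];  Q = [1, 2, 3, 6] / [4, 5]
  Insert 4 (step 7): P = [1, 2, 3, 4] / [5, 6] / [7];  Q = [1, 2, 3, 6] / [4, 5] / [7]
Final shape: (4, 2, 1).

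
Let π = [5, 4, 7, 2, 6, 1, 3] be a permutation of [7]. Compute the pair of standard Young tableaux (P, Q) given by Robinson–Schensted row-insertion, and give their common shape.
P = [1, 3] / [2, 6] / [4, 7] / [5];  Q = [1, 3] / [2, 5] / [4, 7] / [6];  common shape = (2, 2, 2, 1)

Row-insert the values π_1, π_2, … into P one at a time, bumping the leftmost entry strictly greater than the inserted value down to the next row. The recording tableau Q records, in position (i, j), the step at which that cell was added to P.
  Insert 5 (step 1): P = [5];  Q = [1]
  Insert 4 (step 2): P = [4] / [5];  Q = [1] / [2]
  Insert 7 (step 3): P = [4, 7] / [5];  Q = [1, 3] / [2]
  Insert 2 (step 4): P = [2, 7] / [4] / [5];  Q = [1, 3] / [2] / [4]
  Insert 6 (step 5): P = [2, 6] / [4, 7] / [5];  Q = [1, 3] / [2, 5] / [4]
  Insert 1 (step 6): P = [1, 6] / [2, 7] / [4] / [5];  Q = [1, 3] / [2, 5] / [4] / [6]
  Insert 3 (step 7): P = [1, 3] / [2, 6] / [4, 7] / [5];  Q = [1, 3] / [2, 5] / [4, 7] / [6]
Final shape: (2, 2, 2, 1).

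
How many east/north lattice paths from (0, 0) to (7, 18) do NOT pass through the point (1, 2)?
Number of paths = 256861

Total paths from (0, 0) to (7, 18): C(25, 7) = 480700. Paths through (1, 2): (paths (0, 0) → (1, 2)) × (paths (1, 2) → (7, 18)) = C(3, 1) · C(22, 6) = 3 · 74613 = 223839. Avoidance count = 480700 − 223839 = 256861.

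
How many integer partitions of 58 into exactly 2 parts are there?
p(58, 2 parts) = 29

Partitions of n into exactly k parts are in bijection with partitions of n − k into at most k parts (subtract 1 from each part). So p(58, exactly 2) = p(56, parts ≤ 2). Computing via the recurrence p(m, j) = p(m, j−1) + p(m−j, j) gives 29.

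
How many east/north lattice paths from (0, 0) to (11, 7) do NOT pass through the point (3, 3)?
Number of paths = 21924

Total paths from (0, 0) to (11, 7): C(18, 11) = 31824. Paths through (3, 3): (paths (0, 0) → (3, 3)) × (paths (3, 3) → (11, 7)) = C(6, 3) · C(12, 8) = 20 · 495 = 9900. Avoidance count = 31824 − 9900 = 21924.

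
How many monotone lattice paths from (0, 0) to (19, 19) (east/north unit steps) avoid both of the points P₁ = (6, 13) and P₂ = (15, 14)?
Number of paths = 24870900936

Inclusion–exclusion. Total paths: C(38, 19) = 35345263800. Through P₁: C(19, 6)·C(19, 13) = 736145424. Through P₂: C(29, 15)·C(9, 4) = 9772403760. Since P₁ is strictly southwest of P₂, a monotone path through both must visit P₁ then P₂; paths through both = C(19, 6)·C(10, 9)·C(9, 4) = 34186320. Avoid both = 35345263800 − 736145424 − 9772403760 + 34186320 = 24870900936.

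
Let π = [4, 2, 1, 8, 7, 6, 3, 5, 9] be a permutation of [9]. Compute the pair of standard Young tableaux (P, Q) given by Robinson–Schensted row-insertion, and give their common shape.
P = [1, 3, 5, 9] / [2, 6] / [4, 7] / [8];  Q = [1, 4, 8, 9] / [2, 5] / [3, 6] / [7];  common shape = (4, 2, 2, 1)

Row-insert the values π_1, π_2, … into P one at a time, bumping the leftmost entry strictly greater than the inserted value down to the next row. The recording tableau Q records, in position (i, j), the step at which that cell was added to P.
  Insert 4 (step 1): P = [4];  Q = [1]
  Insert 2 (step 2): P = [2] / [4];  Q = [1] / [2]
  Insert 1 (step 3): P = [1] / [2] / [4];  Q = [1] / [2] / [3]
  Insert 8 (step 4): P = [1, 8] / [2] / [4];  Q = [1, 4] / [2] / [3]
  Insert 7 (step 5): P = [1, 7] / [2, 8] / [4];  Q = [1, 4] / [2, 5] / [3]
  Insert 6 (step 6): P = [1, 6] / [2, 7] / [4, 8];  Q = [1, 4] / [2, 5] / [3, 6]
  Insert 3 (step 7): P = [1, 3] / [2, 6] / [4, 7] / [8];  Q = [1, 4] / [2, 5] / [3, 6] / [7]
  Insert 5 (step 8): P = [1, 3, 5] / [2, 6] / [4, 7] / [8];  Q = [1, 4, 8] / [2, 5] / [3, 6] / [7]
  Insert 9 (step 9): P = [1, 3, 5, 9] / [2, 6] / [4, 7] / [8];  Q = [1, 4, 8, 9] / [2, 5] / [3, 6] / [7]
Final shape: (4, 2, 2, 1).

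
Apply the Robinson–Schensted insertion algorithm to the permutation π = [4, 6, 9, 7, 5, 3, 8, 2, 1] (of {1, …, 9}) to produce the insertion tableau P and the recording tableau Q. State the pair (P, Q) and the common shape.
P = [1, 5, 7, 8] / [2] / [3] / [4] / [6] / [9];  Q = [1, 2, 3, 7] / [4] / [5] / [6] / [8] / [9];  common shape = (4, 1, 1, 1, 1, 1)

Row-insert the values π_1, π_2, … into P one at a time, bumping the leftmost entry strictly greater than the inserted value down to the next row. The recording tableau Q records, in position (i, j), the step at which that cell was added to P.
  Insert 4 (step 1): P = [4];  Q = [1]
  Insert 6 (step 2): P = [4, 6];  Q = [1, 2]
  Insert 9 (step 3): P = [4, 6, 9];  Q = [1, 2, 3]
  Insert 7 (step 4): P = [4, 6, 7] / [9];  Q = [1, 2, 3] / [4]
  Insert 5 (step 5): P = [4, 5, 7] / [6] / [9];  Q = [1, 2, 3] / [4] / [5]
  Insert 3 (step 6): P = [3, 5, 7] / [4] / [6] / [9];  Q = [1, 2, 3] / [4] / [5] / [6]
  Insert 8 (step 7): P = [3, 5, 7, 8] / [4] / [6] / [9];  Q = [1, 2, 3, 7] / [4] / [5] / [6]
  Insert 2 (step 8): P = [2, 5, 7, 8] / [3] / [4] / [6] / [9];  Q = [1, 2, 3, 7] / [4] / [5] / [6] / [8]
  Insert 1 (step 9): P = [1, 5, 7, 8] / [2] / [3] / [4] / [6] / [9];  Q = [1, 2, 3, 7] / [4] / [5] / [6] / [8] / [9]
Final shape: (4, 1, 1, 1, 1, 1).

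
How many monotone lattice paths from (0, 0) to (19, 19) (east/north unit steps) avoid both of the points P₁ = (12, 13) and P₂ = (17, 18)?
Number of paths = 16740272850

Inclusion–exclusion. Total paths: C(38, 19) = 35345263800. Through P₁: C(25, 12)·C(13, 7) = 8923714800. Through P₂: C(35, 17)·C(3, 2) = 13612702950. Since P₁ is strictly southwest of P₂, a monotone path through both must visit P₁ then P₂; paths through both = C(25, 12)·C(10, 5)·C(3, 2) = 3931426800. Avoid both = 35345263800 − 8923714800 − 13612702950 + 3931426800 = 16740272850.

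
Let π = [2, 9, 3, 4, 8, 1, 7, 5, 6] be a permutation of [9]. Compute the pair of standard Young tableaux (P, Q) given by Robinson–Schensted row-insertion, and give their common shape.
P = [1, 3, 4, 5, 6] / [2, 7] / [8] / [9];  Q = [1, 2, 4, 5, 9] / [3, 7] / [6] / [8];  common shape = (5, 2, 1, 1)

Row-insert the values π_1, π_2, … into P one at a time, bumping the leftmost entry strictly greater than the inserted value down to the next row. The recording tableau Q records, in position (i, j), the step at which that cell was added to P.
  Insert 2 (step 1): P = [2];  Q = [1]
  Insert 9 (step 2): P = [2, 9];  Q = [1, 2]
  Insert 3 (step 3): P = [2, 3] / [9];  Q = [1, 2] / [3]
  Insert 4 (step 4): P = [2, 3, 4] / [9];  Q = [1, 2, 4] / [3]
  Insert 8 (step 5): P = [2, 3, 4, 8] / [9];  Q = [1, 2, 4, 5] / [3]
  Insert 1 (step 6): P = [1, 3, 4, 8] / [2] / [9];  Q = [1, 2, 4, 5] / [3] / [6]
  Insert 7 (step 7): P = [1, 3, 4, 7] / [2, 8] / [9];  Q = [1, 2, 4, 5] / [3, 7] / [6]
  Insert 5 (step 8): P = [1, 3, 4, 5] / [2, 7] / [8] / [9];  Q = [1, 2, 4, 5] / [3, 7] / [6] / [8]
  Insert 6 (step 9): P = [1, 3, 4, 5, 6] / [2, 7] / [8] / [9];  Q = [1, 2, 4, 5, 9] / [3, 7] / [6] / [8]
Final shape: (5, 2, 1, 1).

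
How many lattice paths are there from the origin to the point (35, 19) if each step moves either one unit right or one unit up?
Number of paths = 183649923622620

A monotone lattice path from (0, 0) to (35, 19) consists of 35 east steps and 19 north steps in some order, so it is determined by which 35 of the 54 steps are east. The count is C(54, 35) = 183649923622620.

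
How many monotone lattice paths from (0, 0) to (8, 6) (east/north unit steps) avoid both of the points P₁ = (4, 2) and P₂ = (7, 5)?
Number of paths = 969

Inclusion–exclusion. Total paths: C(14, 8) = 3003. Through P₁: C(6, 4)·C(8, 4) = 1050. Through P₂: C(12, 7)·C(2, 1) = 1584. Since P₁ is strictly southwest of P₂, a monotone path through both must visit P₁ then P₂; paths through both = C(6, 4)·C(6, 3)·C(2, 1) = 600. Avoid both = 3003 − 1050 − 1584 + 600 = 969.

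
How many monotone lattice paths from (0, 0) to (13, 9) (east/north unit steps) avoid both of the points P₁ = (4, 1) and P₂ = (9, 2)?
Number of paths = 367620

Inclusion–exclusion. Total paths: C(22, 13) = 497420. Through P₁: C(5, 4)·C(17, 9) = 121550. Through P₂: C(11, 9)·C(11, 4) = 18150. Since P₁ is strictly southwest of P₂, a monotone path through both must visit P₁ then P₂; paths through both = C(5, 4)·C(6, 5)·C(11, 4) = 9900. Avoid both = 497420 − 121550 − 18150 + 9900 = 367620.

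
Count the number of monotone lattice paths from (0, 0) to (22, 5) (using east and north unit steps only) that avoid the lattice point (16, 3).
Number of paths = 53598

Total paths from (0, 0) to (22, 5): C(27, 22) = 80730. Paths through (16, 3): (paths (0, 0) → (16, 3)) × (paths (16, 3) → (22, 5)) = C(19, 16) · C(8, 6) = 969 · 28 = 27132. Avoidance count = 80730 − 27132 = 53598.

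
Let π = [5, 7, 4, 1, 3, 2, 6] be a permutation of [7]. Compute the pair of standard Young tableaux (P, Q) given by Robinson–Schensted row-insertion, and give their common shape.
P = [1, 2, 6] / [3, 7] / [4] / [5];  Q = [1, 2, 7] / [3, 5] / [4] / [6];  common shape = (3, 2, 1, 1)

Row-insert the values π_1, π_2, … into P one at a time, bumping the leftmost entry strictly greater than the inserted value down to the next row. The recording tableau Q records, in position (i, j), the step at which that cell was added to P.
  Insert 5 (step 1): P = [5];  Q = [1]
  Insert 7 (step 2): P = [5, 7];  Q = [1, 2]
  Insert 4 (step 3): P = [4, 7] / [5];  Q = [1, 2] / [3]
  Insert 1 (step 4): P = [1, 7] / [4] / [5];  Q = [1, 2] / [3] / [4]
  Insert 3 (step 5): P = [1, 3] / [4, 7] / [5];  Q = [1, 2] / [3, 5] / [4]
  Insert 2 (step 6): P = [1, 2] / [3, 7] / [4] / [5];  Q = [1, 2] / [3, 5] / [4] / [6]
  Insert 6 (step 7): P = [1, 2, 6] / [3, 7] / [4] / [5];  Q = [1, 2, 7] / [3, 5] / [4] / [6]
Final shape: (3, 2, 1, 1).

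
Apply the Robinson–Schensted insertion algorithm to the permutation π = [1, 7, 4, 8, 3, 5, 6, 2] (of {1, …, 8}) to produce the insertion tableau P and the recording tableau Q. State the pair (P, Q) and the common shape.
P = [1, 2, 5, 6] / [3, 8] / [4] / [7];  Q = [1, 2, 4, 7] / [3, 6] / [5] / [8];  common shape = (4, 2, 1, 1)

Row-insert the values π_1, π_2, … into P one at a time, bumping the leftmost entry strictly greater than the inserted value down to the next row. The recording tableau Q records, in position (i, j), the step at which that cell was added to P.
  Insert 1 (step 1): P = [1];  Q = [1]
  Insert 7 (step 2): P = [1, 7];  Q = [1, 2]
  Insert 4 (step 3): P = [1, 4] / [7];  Q = [1, 2] / [3]
  Insert 8 (step 4): P = [1, 4, 8] / [7];  Q = [1, 2, 4] / [3]
  Insert 3 (step 5): P = [1, 3, 8] / [4] / [7];  Q = [1, 2, 4] / [3] / [5]
  Insert 5 (step 6): P = [1, 3, 5] / [4, 8] / [7];  Q = [1, 2, 4] / [3, 6] / [5]
  Insert 6 (step 7): P = [1, 3, 5, 6] / [4, 8] / [7];  Q = [1, 2, 4, 7] / [3, 6] / [5]
  Insert 2 (step 8): P = [1, 2, 5, 6] / [3, 8] / [4] / [7];  Q = [1, 2, 4, 7] / [3, 6] / [5] / [8]
Final shape: (4, 2, 1, 1).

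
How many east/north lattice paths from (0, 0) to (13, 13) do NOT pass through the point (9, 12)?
Number of paths = 8930950

Total paths from (0, 0) to (13, 13): C(26, 13) = 10400600. Paths through (9, 12): (paths (0, 0) → (9, 12)) × (paths (9, 12) → (13, 13)) = C(21, 9) · C(5, 4) = 293930 · 5 = 1469650. Avoidance count = 10400600 − 1469650 = 8930950.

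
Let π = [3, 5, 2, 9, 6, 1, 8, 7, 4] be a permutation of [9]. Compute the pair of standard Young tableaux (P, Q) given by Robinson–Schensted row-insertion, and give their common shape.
P = [1, 4, 6, 7] / [2, 5] / [3, 8] / [9];  Q = [1, 2, 4, 7] / [3, 5] / [6, 8] / [9];  common shape = (4, 2, 2, 1)

Row-insert the values π_1, π_2, … into P one at a time, bumping the leftmost entry strictly greater than the inserted value down to the next row. The recording tableau Q records, in position (i, j), the step at which that cell was added to P.
  Insert 3 (step 1): P = [3];  Q = [1]
  Insert 5 (step 2): P = [3, 5];  Q = [1, 2]
  Insert 2 (step 3): P = [2, 5] / [3];  Q = [1, 2] / [3]
  Insert 9 (step 4): P = [2, 5, 9] / [3];  Q = [1, 2, 4] / [3]
  Insert 6 (step 5): P = [2, 5, 6] / [3, 9];  Q = [1, 2, 4] / [3, 5]
  Insert 1 (step 6): P = [1, 5, 6] / [2, 9] / [3];  Q = [1, 2, 4] / [3, 5] / [6]
  Insert 8 (step 7): P = [1, 5, 6, 8] / [2, 9] / [3];  Q = [1, 2, 4, 7] / [3, 5] / [6]
  Insert 7 (step 8): P = [1, 5, 6, 7] / [2, 8] / [3, 9];  Q = [1, 2, 4, 7] / [3, 5] / [6, 8]
  Insert 4 (step 9): P = [1, 4, 6, 7] / [2, 5] / [3, 8] / [9];  Q = [1, 2, 4, 7] / [3, 5] / [6, 8] / [9]
Final shape: (4, 2, 2, 1).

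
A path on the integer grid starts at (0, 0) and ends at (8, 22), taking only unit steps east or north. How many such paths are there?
Number of paths = 5852925

A monotone lattice path from (0, 0) to (8, 22) consists of 8 east steps and 22 north steps in some order, so it is determined by which 8 of the 30 steps are east. The count is C(30, 8) = 5852925.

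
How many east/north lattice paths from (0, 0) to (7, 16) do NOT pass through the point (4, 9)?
Number of paths = 159357

Total paths from (0, 0) to (7, 16): C(23, 7) = 245157. Paths through (4, 9): (paths (0, 0) → (4, 9)) × (paths (4, 9) → (7, 16)) = C(13, 4) · C(10, 3) = 715 · 120 = 85800. Avoidance count = 245157 − 85800 = 159357.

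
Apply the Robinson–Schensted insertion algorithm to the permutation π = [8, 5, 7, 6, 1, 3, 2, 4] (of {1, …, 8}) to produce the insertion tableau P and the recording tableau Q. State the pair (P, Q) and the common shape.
P = [1, 2, 4] / [3, 6] / [5] / [7] / [8];  Q = [1, 3, 8] / [2, 6] / [4] / [5] / [7];  common shape = (3, 2, 1, 1, 1)

Row-insert the values π_1, π_2, … into P one at a time, bumping the leftmost entry strictly greater than the inserted value down to the next row. The recording tableau Q records, in position (i, j), the step at which that cell was added to P.
  Insert 8 (step 1): P = [8];  Q = [1]
  Insert 5 (step 2): P = [5] / [8];  Q = [1] / [2]
  Insert 7 (step 3): P = [5, 7] / [8];  Q = [1, 3] / [2]
  Insert 6 (step 4): P = [5, 6] / [7] / [8];  Q = [1, 3] / [2] / [4]
  Insert 1 (step 5): P = [1, 6] / [5] / [7] / [8];  Q = [1, 3] / [2] / [4] / [5]
  Insert 3 (step 6): P = [1, 3] / [5, 6] / [7] / [8];  Q = [1, 3] / [2, 6] / [4] / [5]
  Insert 2 (step 7): P = [1, 2] / [3, 6] / [5] / [7] / [8];  Q = [1, 3] / [2, 6] / [4] / [5] / [7]
  Insert 4 (step 8): P = [1, 2, 4] / [3, 6] / [5] / [7] / [8];  Q = [1, 3, 8] / [2, 6] / [4] / [5] / [7]
Final shape: (3, 2, 1, 1, 1).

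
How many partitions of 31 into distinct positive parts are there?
q(31) = 340

A partition into distinct parts is a strictly decreasing sequence summing to n. The recurrence d(n, m) = d(n, m−1) + d(n−m, m−1) (use part m at most once) with q(n) = d(n, n) gives q(31) = 340. (Euler's theorem: # distinct-part partitions = # odd-part partitions.)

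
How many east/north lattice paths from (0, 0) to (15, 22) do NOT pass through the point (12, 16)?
Number of paths = 6808772340

Total paths from (0, 0) to (15, 22): C(37, 15) = 9364199760. Paths through (12, 16): (paths (0, 0) → (12, 16)) × (paths (12, 16) → (15, 22)) = C(28, 12) · C(9, 3) = 30421755 · 84 = 2555427420. Avoidance count = 9364199760 − 2555427420 = 6808772340.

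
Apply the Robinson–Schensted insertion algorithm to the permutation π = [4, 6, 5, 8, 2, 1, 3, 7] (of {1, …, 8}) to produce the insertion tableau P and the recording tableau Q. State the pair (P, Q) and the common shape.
P = [1, 3, 7] / [2, 5, 8] / [4] / [6];  Q = [1, 2, 4] / [3, 7, 8] / [5] / [6];  common shape = (3, 3, 1, 1)

Row-insert the values π_1, π_2, … into P one at a time, bumping the leftmost entry strictly greater than the inserted value down to the next row. The recording tableau Q records, in position (i, j), the step at which that cell was added to P.
  Insert 4 (step 1): P = [4];  Q = [1]
  Insert 6 (step 2): P = [4, 6];  Q = [1, 2]
  Insert 5 (step 3): P = [4, 5] / [6];  Q = [1, 2] / [3]
  Insert 8 (step 4): P = [4, 5, 8] / [6];  Q = [1, 2, 4] / [3]
  Insert 2 (step 5): P = [2, 5, 8] / [4] / [6];  Q = [1, 2, 4] / [3] / [5]
  Insert 1 (step 6): P = [1, 5, 8] / [2] / [4] / [6];  Q = [1, 2, 4] / [3] / [5] / [6]
  Insert 3 (step 7): P = [1, 3, 8] / [2, 5] / [4] / [6];  Q = [1, 2, 4] / [3, 7] / [5] / [6]
  Insert 7 (step 8): P = [1, 3, 7] / [2, 5, 8] / [4] / [6];  Q = [1, 2, 4] / [3, 7, 8] / [5] / [6]
Final shape: (3, 3, 1, 1).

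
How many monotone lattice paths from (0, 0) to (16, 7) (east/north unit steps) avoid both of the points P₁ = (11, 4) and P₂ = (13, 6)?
Number of paths = 92949

Inclusion–exclusion. Total paths: C(23, 16) = 245157. Through P₁: C(15, 11)·C(8, 5) = 76440. Through P₂: C(19, 13)·C(4, 3) = 108528. Since P₁ is strictly southwest of P₂, a monotone path through both must visit P₁ then P₂; paths through both = C(15, 11)·C(4, 2)·C(4, 3) = 32760. Avoid both = 245157 − 76440 − 108528 + 32760 = 92949.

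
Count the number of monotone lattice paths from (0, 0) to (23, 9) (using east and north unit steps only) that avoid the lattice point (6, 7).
Number of paths = 27755364

Total paths from (0, 0) to (23, 9): C(32, 23) = 28048800. Paths through (6, 7): (paths (0, 0) → (6, 7)) × (paths (6, 7) → (23, 9)) = C(13, 6) · C(19, 17) = 1716 · 171 = 293436. Avoidance count = 28048800 − 293436 = 27755364.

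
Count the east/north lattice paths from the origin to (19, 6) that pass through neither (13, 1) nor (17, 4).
Number of paths = 137662

Inclusion–exclusion. Total paths: C(25, 19) = 177100. Through P₁: C(14, 13)·C(11, 6) = 6468. Through P₂: C(21, 17)·C(4, 2) = 35910. Since P₁ is strictly southwest of P₂, a monotone path through both must visit P₁ then P₂; paths through both = C(14, 13)·C(7, 4)·C(4, 2) = 2940. Avoid both = 177100 − 6468 − 35910 + 2940 = 137662.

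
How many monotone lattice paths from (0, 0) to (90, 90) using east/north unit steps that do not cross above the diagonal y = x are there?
C_90 = 1000134600800354781929399250536541864362461089950800

These NE paths below the diagonal are counted by the Catalan number C_n = (1/(n + 1)) · C(2n, n). For n = 90: C_90 = (1/91) · C(180, 90) = 91012248672832285155575331798825309656983959185522800/91 = 1000134600800354781929399250536541864362461089950800.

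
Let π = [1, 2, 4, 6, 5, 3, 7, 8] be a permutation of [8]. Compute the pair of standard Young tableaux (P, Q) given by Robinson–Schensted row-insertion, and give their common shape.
P = [1, 2, 3, 5, 7, 8] / [4] / [6];  Q = [1, 2, 3, 4, 7, 8] / [5] / [6];  common shape = (6, 1, 1)

Row-insert the values π_1, π_2, … into P one at a time, bumping the leftmost entry strictly greater than the inserted value down to the next row. The recording tableau Q records, in position (i, j), the step at which that cell was added to P.
  Insert 1 (step 1): P = [1];  Q = [1]
  Insert 2 (step 2): P = [1, 2];  Q = [1, 2]
  Insert 4 (step 3): P = [1, 2, 4];  Q = [1, 2, 3]
  Insert 6 (step 4): P = [1, 2, 4, 6];  Q = [1, 2, 3, 4]
  Insert 5 (step 5): P = [1, 2, 4, 5] / [6];  Q = [1, 2, 3, 4] / [5]
  Insert 3 (step 6): P = [1, 2, 3, 5] / [4] / [6];  Q = [1, 2, 3, 4] / [5] / [6]
  Insert 7 (step 7): P = [1, 2, 3, 5, 7] / [4] / [6];  Q = [1, 2, 3, 4, 7] / [5] / [6]
  Insert 8 (step 8): P = [1, 2, 3, 5, 7, 8] / [4] / [6];  Q = [1, 2, 3, 4, 7, 8] / [5] / [6]
Final shape: (6, 1, 1).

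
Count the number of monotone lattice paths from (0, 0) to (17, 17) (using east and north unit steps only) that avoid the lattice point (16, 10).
Number of paths = 2291112340

Total paths from (0, 0) to (17, 17): C(34, 17) = 2333606220. Paths through (16, 10): (paths (0, 0) → (16, 10)) × (paths (16, 10) → (17, 17)) = C(26, 16) · C(8, 1) = 5311735 · 8 = 42493880. Avoidance count = 2333606220 − 42493880 = 2291112340.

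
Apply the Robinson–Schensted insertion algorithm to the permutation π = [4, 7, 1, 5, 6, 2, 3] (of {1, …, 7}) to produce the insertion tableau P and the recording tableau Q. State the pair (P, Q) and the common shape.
P = [1, 2, 3] / [4, 5, 6] / [7];  Q = [1, 2, 5] / [3, 4, 7] / [6];  common shape = (3, 3, 1)

Row-insert the values π_1, π_2, … into P one at a time, bumping the leftmost entry strictly greater than the inserted value down to the next row. The recording tableau Q records, in position (i, j), the step at which that cell was added to P.
  Insert 4 (step 1): P = [4];  Q = [1]
  Insert 7 (step 2): P = [4, 7];  Q = [1, 2]
  Insert 1 (step 3): P = [1, 7] / [4];  Q = [1, 2] / [3]
  Insert 5 (step 4): P = [1, 5] / [4, 7];  Q = [1, 2] / [3, 4]
  Insert 6 (step 5): P = [1, 5, 6] / [4, 7];  Q = [1, 2, 5] / [3, 4]
  Insert 2 (step 6): P = [1, 2, 6] / [4, 5] / [7];  Q = [1, 2, 5] / [3, 4] / [6]
  Insert 3 (step 7): P = [1, 2, 3] / [4, 5, 6] / [7];  Q = [1, 2, 5] / [3, 4, 7] / [6]
Final shape: (3, 3, 1).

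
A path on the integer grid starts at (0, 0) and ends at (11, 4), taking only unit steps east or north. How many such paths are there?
Number of paths = 1365

A monotone lattice path from (0, 0) to (11, 4) consists of 11 east steps and 4 north steps in some order, so it is determined by which 11 of the 15 steps are east. The count is C(15, 11) = 1365.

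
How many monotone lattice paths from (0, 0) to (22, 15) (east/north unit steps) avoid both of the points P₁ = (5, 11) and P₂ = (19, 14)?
Number of paths = 6074701440

Inclusion–exclusion. Total paths: C(37, 22) = 9364199760. Through P₁: C(16, 5)·C(21, 17) = 26142480. Through P₂: C(33, 19)·C(4, 3) = 3275236800. Since P₁ is strictly southwest of P₂, a monotone path through both must visit P₁ then P₂; paths through both = C(16, 5)·C(17, 14)·C(4, 3) = 11880960. Avoid both = 9364199760 − 26142480 − 3275236800 + 11880960 = 6074701440.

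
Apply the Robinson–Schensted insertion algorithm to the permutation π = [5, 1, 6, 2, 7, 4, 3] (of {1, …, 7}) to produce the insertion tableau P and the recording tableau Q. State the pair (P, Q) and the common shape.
P = [1, 2, 3] / [4, 6, 7] / [5];  Q = [1, 3, 5] / [2, 4, 6] / [7];  common shape = (3, 3, 1)

Row-insert the values π_1, π_2, … into P one at a time, bumping the leftmost entry strictly greater than the inserted value down to the next row. The recording tableau Q records, in position (i, j), the step at which that cell was added to P.
  Insert 5 (step 1): P = [5];  Q = [1]
  Insert 1 (step 2): P = [1] / [5];  Q = [1] / [2]
  Insert 6 (step 3): P = [1, 6] / [5];  Q = [1, 3] / [2]
  Insert 2 (step 4): P = [1, 2] / [5, 6];  Q = [1, 3] / [2, 4]
  Insert 7 (step 5): P = [1, 2, 7] / [5, 6];  Q = [1, 3, 5] / [2, 4]
  Insert 4 (step 6): P = [1, 2, 4] / [5, 6, 7];  Q = [1, 3, 5] / [2, 4, 6]
  Insert 3 (step 7): P = [1, 2, 3] / [4, 6, 7] / [5];  Q = [1, 3, 5] / [2, 4, 6] / [7]
Final shape: (3, 3, 1).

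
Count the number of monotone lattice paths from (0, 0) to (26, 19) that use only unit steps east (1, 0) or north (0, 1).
Number of paths = 2438362177020

A monotone lattice path from (0, 0) to (26, 19) consists of 26 east steps and 19 north steps in some order, so it is determined by which 26 of the 45 steps are east. The count is C(45, 26) = 2438362177020.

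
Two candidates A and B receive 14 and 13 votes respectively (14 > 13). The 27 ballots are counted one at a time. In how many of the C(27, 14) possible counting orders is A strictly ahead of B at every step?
Strict-lead orderings = 742900

Total orderings of the 27 votes with 14 for A: C(27, 14) = 20058300. By the Bertrand ballot formula (Cycle Lemma / reflection principle), the number of orderings in which A is strictly ahead of B throughout is (p − q)/(p + q) · C(p + q, p) = (14 − 13)/(14 + 13) · 20058300 = 742900.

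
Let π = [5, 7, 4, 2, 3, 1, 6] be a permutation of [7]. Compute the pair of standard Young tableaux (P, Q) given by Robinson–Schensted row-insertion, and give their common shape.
P = [1, 3, 6] / [2, 7] / [4] / [5];  Q = [1, 2, 7] / [3, 5] / [4] / [6];  common shape = (3, 2, 1, 1)

Row-insert the values π_1, π_2, … into P one at a time, bumping the leftmost entry strictly greater than the inserted value down to the next row. The recording tableau Q records, in position (i, j), the step at which that cell was added to P.
  Insert 5 (step 1): P = [5];  Q = [1]
  Insert 7 (step 2): P = [5, 7];  Q = [1, 2]
  Insert 4 (step 3): P = [4, 7] / [5];  Q = [1, 2] / [3]
  Insert 2 (step 4): P = [2, 7] / [4] / [5];  Q = [1, 2] / [3] / [4]
  Insert 3 (step 5): P = [2, 3] / [4, 7] / [5];  Q = [1, 2] / [3, 5] / [4]
  Insert 1 (step 6): P = [1, 3] / [2, 7] / [4] / [5];  Q = [1, 2] / [3, 5] / [4] / [6]
  Insert 6 (step 7): P = [1, 3, 6] / [2, 7] / [4] / [5];  Q = [1, 2, 7] / [3, 5] / [4] / [6]
Final shape: (3, 2, 1, 1).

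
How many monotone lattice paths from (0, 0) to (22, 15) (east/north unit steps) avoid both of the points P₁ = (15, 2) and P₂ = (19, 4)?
Number of paths = 9351176380

Inclusion–exclusion. Total paths: C(37, 22) = 9364199760. Through P₁: C(17, 15)·C(20, 7) = 10542720. Through P₂: C(23, 19)·C(14, 3) = 3223220. Since P₁ is strictly southwest of P₂, a monotone path through both must visit P₁ then P₂; paths through both = C(17, 15)·C(6, 4)·C(14, 3) = 742560. Avoid both = 9364199760 − 10542720 − 3223220 + 742560 = 9351176380.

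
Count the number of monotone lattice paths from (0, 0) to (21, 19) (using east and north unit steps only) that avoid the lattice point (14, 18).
Number of paths = 127510923600

Total paths from (0, 0) to (21, 19): C(40, 21) = 131282408400. Paths through (14, 18): (paths (0, 0) → (14, 18)) × (paths (14, 18) → (21, 19)) = C(32, 14) · C(8, 7) = 471435600 · 8 = 3771484800. Avoidance count = 131282408400 − 3771484800 = 127510923600.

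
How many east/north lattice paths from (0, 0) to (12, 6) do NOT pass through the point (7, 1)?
Number of paths = 16548

Total paths from (0, 0) to (12, 6): C(18, 12) = 18564. Paths through (7, 1): (paths (0, 0) → (7, 1)) × (paths (7, 1) → (12, 6)) = C(8, 7) · C(10, 5) = 8 · 252 = 2016. Avoidance count = 18564 − 2016 = 16548.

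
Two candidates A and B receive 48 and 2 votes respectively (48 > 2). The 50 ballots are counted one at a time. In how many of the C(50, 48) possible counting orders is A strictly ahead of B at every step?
Strict-lead orderings = 1127

Total orderings of the 50 votes with 48 for A: C(50, 48) = 1225. By the Bertrand ballot formula (Cycle Lemma / reflection principle), the number of orderings in which A is strictly ahead of B throughout is (p − q)/(p + q) · C(p + q, p) = (48 − 2)/(48 + 2) · 1225 = 1127.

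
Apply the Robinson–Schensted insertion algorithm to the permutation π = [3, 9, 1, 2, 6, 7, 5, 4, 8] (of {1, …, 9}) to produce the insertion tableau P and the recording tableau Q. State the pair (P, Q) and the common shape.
P = [1, 2, 4, 7, 8] / [3, 5] / [6] / [9];  Q = [1, 2, 5, 6, 9] / [3, 4] / [7] / [8];  common shape = (5, 2, 1, 1)

Row-insert the values π_1, π_2, … into P one at a time, bumping the leftmost entry strictly greater than the inserted value down to the next row. The recording tableau Q records, in position (i, j), the step at which that cell was added to P.
  Insert 3 (step 1): P = [3];  Q = [1]
  Insert 9 (step 2): P = [3, 9];  Q = [1, 2]
  Insert 1 (step 3): P = [1, 9] / [3];  Q = [1, 2] / [3]
  Insert 2 (step 4): P = [1, 2] / [3, 9];  Q = [1, 2] / [3, 4]
  Insert 6 (step 5): P = [1, 2, 6] / [3, 9];  Q = [1, 2, 5] / [3, 4]
  Insert 7 (step 6): P = [1, 2, 6, 7] / [3, 9];  Q = [1, 2, 5, 6] / [3, 4]
  Insert 5 (step 7): P = [1, 2, 5, 7] / [3, 6] / [9];  Q = [1, 2, 5, 6] / [3, 4] / [7]
  Insert 4 (step 8): P = [1, 2, 4, 7] / [3, 5] / [6] / [9];  Q = [1, 2, 5, 6] / [3, 4] / [7] / [8]
  Insert 8 (step 9): P = [1, 2, 4, 7, 8] / [3, 5] / [6] / [9];  Q = [1, 2, 5, 6, 9] / [3, 4] / [7] / [8]
Final shape: (5, 2, 1, 1).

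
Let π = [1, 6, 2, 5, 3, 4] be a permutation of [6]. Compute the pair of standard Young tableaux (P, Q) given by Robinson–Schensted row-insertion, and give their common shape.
P = [1, 2, 3, 4] / [5] / [6];  Q = [1, 2, 4, 6] / [3] / [5];  common shape = (4, 1, 1)

Row-insert the values π_1, π_2, … into P one at a time, bumping the leftmost entry strictly greater than the inserted value down to the next row. The recording tableau Q records, in position (i, j), the step at which that cell was added to P.
  Insert 1 (step 1): P = [1];  Q = [1]
  Insert 6 (step 2): P = [1, 6];  Q = [1, 2]
  Insert 2 (step 3): P = [1, 2] / [6];  Q = [1, 2] / [3]
  Insert 5 (step 4): P = [1, 2, 5] / [6];  Q = [1, 2, 4] / [3]
  Insert 3 (step 5): P = [1, 2, 3] / [5] / [6];  Q = [1, 2, 4] / [3] / [5]
  Insert 4 (step 6): P = [1, 2, 3, 4] / [5] / [6];  Q = [1, 2, 4, 6] / [3] / [5]
Final shape: (4, 1, 1).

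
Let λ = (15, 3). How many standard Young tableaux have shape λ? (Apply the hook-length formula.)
# SYT of shape (15, 3) = 663

Hook-length formula: f^λ = n! / Π hook(c), product over all cells c of the Young diagram. For λ = (15, 3), n = 18 boxes. Hook lengths by row (left-to-right, top-to-bottom): [16, 15, 14, 12, 11, 10, 9, 8, 7, 6, 5, 4, 3, 2, 1]; [3, 2, 1]. Product of hooks = 9656672256000. So f^λ = 18! / 9656672256000 = 6402373705728000 / 9656672256000 = 663.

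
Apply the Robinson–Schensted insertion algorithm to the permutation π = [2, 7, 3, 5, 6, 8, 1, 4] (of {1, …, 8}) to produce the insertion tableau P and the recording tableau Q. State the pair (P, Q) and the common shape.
P = [1, 3, 4, 6, 8] / [2, 5] / [7];  Q = [1, 2, 4, 5, 6] / [3, 8] / [7];  common shape = (5, 2, 1)

Row-insert the values π_1, π_2, … into P one at a time, bumping the leftmost entry strictly greater than the inserted value down to the next row. The recording tableau Q records, in position (i, j), the step at which that cell was added to P.
  Insert 2 (step 1): P = [2];  Q = [1]
  Insert 7 (step 2): P = [2, 7];  Q = [1, 2]
  Insert 3 (step 3): P = [2, 3] / [7];  Q = [1, 2] / [3]
  Insert 5 (step 4): P = [2, 3, 5] / [7];  Q = [1, 2, 4] / [3]
  Insert 6 (step 5): P = [2, 3, 5, 6] / [7];  Q = [1, 2, 4, 5] / [3]
  Insert 8 (step 6): P = [2, 3, 5, 6, 8] / [7];  Q = [1, 2, 4, 5, 6] / [3]
  Insert 1 (step 7): P = [1, 3, 5, 6, 8] / [2] / [7];  Q = [1, 2, 4, 5, 6] / [3] / [7]
  Insert 4 (step 8): P = [1, 3, 4, 6, 8] / [2, 5] / [7];  Q = [1, 2, 4, 5, 6] / [3, 8] / [7]
Final shape: (5, 2, 1).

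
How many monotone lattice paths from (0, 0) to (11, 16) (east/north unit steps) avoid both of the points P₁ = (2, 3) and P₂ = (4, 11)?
Number of paths = 7339015

Inclusion–exclusion. Total paths: C(27, 11) = 13037895. Through P₁: C(5, 2)·C(22, 9) = 4974200. Through P₂: C(15, 4)·C(12, 7) = 1081080. Since P₁ is strictly southwest of P₂, a monotone path through both must visit P₁ then P₂; paths through both = C(5, 2)·C(10, 2)·C(12, 7) = 356400. Avoid both = 13037895 − 4974200 − 1081080 + 356400 = 7339015.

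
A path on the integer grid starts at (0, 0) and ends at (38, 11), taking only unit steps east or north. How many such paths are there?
Number of paths = 29135916264

A monotone lattice path from (0, 0) to (38, 11) consists of 38 east steps and 11 north steps in some order, so it is determined by which 38 of the 49 steps are east. The count is C(49, 38) = 29135916264.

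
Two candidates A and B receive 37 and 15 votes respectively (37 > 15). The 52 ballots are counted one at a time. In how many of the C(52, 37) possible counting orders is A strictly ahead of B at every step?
Strict-lead orderings = 1895969056520

Total orderings of the 52 votes with 37 for A: C(52, 37) = 4481381406320. By the Bertrand ballot formula (Cycle Lemma / reflection principle), the number of orderings in which A is strictly ahead of B throughout is (p − q)/(p + q) · C(p + q, p) = (37 − 15)/(37 + 15) · 4481381406320 = 1895969056520.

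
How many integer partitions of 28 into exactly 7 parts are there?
p(28, 7 parts) = 436

Partitions of n into exactly k parts are in bijection with partitions of n − k into at most k parts (subtract 1 from each part). So p(28, exactly 7) = p(21, parts ≤ 7). Computing via the recurrence p(m, j) = p(m, j−1) + p(m−j, j) gives 436.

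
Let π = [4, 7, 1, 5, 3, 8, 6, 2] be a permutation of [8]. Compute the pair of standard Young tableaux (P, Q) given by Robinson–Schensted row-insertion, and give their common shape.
P = [1, 2, 6] / [3, 5, 8] / [4] / [7];  Q = [1, 2, 6] / [3, 4, 7] / [5] / [8];  common shape = (3, 3, 1, 1)

Row-insert the values π_1, π_2, … into P one at a time, bumping the leftmost entry strictly greater than the inserted value down to the next row. The recording tableau Q records, in position (i, j), the step at which that cell was added to P.
  Insert 4 (step 1): P = [4];  Q = [1]
  Insert 7 (step 2): P = [4, 7];  Q = [1, 2]
  Insert 1 (step 3): P = [1, 7] / [4];  Q = [1, 2] / [3]
  Insert 5 (step 4): P = [1, 5] / [4, 7];  Q = [1, 2] / [3, 4]
  Insert 3 (step 5): P = [1, 3] / [4, 5] / [7];  Q = [1, 2] / [3, 4] / [5]
  Insert 8 (step 6): P = [1, 3, 8] / [4, 5] / [7];  Q = [1, 2, 6] / [3, 4] / [5]
  Insert 6 (step 7): P = [1, 3, 6] / [4, 5, 8] / [7];  Q = [1, 2, 6] / [3, 4, 7] / [5]
  Insert 2 (step 8): P = [1, 2, 6] / [3, 5, 8] / [4] / [7];  Q = [1, 2, 6] / [3, 4, 7] / [5] / [8]
Final shape: (3, 3, 1, 1).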